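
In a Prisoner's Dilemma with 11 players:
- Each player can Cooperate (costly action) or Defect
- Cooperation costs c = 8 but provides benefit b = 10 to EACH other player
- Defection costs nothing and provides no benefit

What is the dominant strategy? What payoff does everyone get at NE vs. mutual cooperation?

Dominant: Defect; NE payoff = 0; Coop payoff = 92

Work:
Defect dominates (saves cost c = 8, benefit to others is external)
NE: All defect → everyone gets 0
If all cooperate: each receives (10)×10 - 8 = 92
Social dilemma: 92 > 0 but NE gives 0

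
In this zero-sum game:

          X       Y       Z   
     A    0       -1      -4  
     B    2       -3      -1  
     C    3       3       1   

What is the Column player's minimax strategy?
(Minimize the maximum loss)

Column should play Z, value = 1

Work:
Column player minimizes Row's maximum payoff:
Column X: max payoff to Row = 3
Column Y: max payoff to Row = 3
Column Z: max payoff to Row = 1
Minimum is 1, achieved by column Z.
Minimax strategy: Z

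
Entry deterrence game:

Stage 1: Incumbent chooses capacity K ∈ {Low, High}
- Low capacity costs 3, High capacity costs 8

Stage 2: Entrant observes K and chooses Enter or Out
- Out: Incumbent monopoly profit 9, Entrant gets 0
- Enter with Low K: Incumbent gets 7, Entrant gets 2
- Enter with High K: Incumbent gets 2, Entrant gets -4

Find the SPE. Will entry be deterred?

SPE: (Low, Enter|Low, Out|High); Entry not deterred. Incumbent net profit = 4, Entrant gets 2

Work:
After Low K: Entrant enters (2 > 0)
After High K: Entrant stays out (-4 < 0)
Incumbent: Low → 7−3=4, High → 9−8=1
Incumbent chooses Low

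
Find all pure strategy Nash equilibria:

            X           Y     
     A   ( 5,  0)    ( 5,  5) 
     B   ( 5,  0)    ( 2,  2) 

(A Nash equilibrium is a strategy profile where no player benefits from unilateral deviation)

Nash equilibrium: (A, Y)

Work:
Best responses:
  P1 vs X: payoffs [5, 5] → best response A/B (payoff 5)
  P1 vs Y: payoffs [5, 2] → best response A (payoff 5)
  P2 vs A: payoffs [0, 5] → best response Y (payoff 5)
  P2 vs B: payoffs [0, 2] → best response Y (payoff 2)
Mutual best responses: (A,Y) → Nash equilibria.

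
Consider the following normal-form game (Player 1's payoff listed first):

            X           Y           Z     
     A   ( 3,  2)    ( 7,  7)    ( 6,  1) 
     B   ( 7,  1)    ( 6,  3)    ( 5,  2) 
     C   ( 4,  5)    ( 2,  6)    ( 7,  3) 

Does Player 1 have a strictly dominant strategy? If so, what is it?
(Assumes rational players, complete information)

No strictly dominant strategy exists for Player 1

Work:
A strategy strictly dominates another if it gives a strictly higher payoff against every opponent action. Compare each pair of P1's strategies column-by-column:
  A vs B: [3 vs 7, 7 vs 6, 6 vs 5] → A does not strictly dominate B (column X: 3 ≤ 7)
  A vs C: [3 vs 4, 7 vs 2, 6 vs 7] → A does not strictly dominate C (column X: 3 ≤ 4)
  B vs A: [7 vs 3, 6 vs 7, 5 vs 6] → B does not strictly dominate A (column Y: 6 ≤ 7)
  B vs C: [7 vs 4, 6 vs 2, 5 vs 7] → B does not strictly dominate C (column Z: 5 ≤ 7)
  C vs A: [4 vs 3, 2 vs 7, 7 vs 6] → C does not strictly dominate A (column Y: 2 ≤ 7)
  C vs B: [4 vs 7, 2 vs 6, 7 vs 5] → C does not strictly dominate B (column X: 4 ≤ 7)
No single strategy strictly dominates all others → no strictly dominant strategy.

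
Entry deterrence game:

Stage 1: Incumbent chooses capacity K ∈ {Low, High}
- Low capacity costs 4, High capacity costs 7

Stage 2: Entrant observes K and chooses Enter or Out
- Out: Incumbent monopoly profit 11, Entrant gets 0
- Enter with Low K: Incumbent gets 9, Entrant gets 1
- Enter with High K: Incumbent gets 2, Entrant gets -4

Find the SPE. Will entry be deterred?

SPE: (Low, Enter|Low, Out|High); Entry not deterred. Incumbent net profit = 5, Entrant gets 1

Work:
After Low K: Entrant enters (1 > 0)
After High K: Entrant stays out (-4 < 0)
Incumbent: Low → 9−4=5, High → 11−7=4
Incumbent chooses Low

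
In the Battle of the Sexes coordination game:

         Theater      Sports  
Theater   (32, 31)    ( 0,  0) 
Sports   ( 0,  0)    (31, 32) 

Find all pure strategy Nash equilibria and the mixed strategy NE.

Pure NE: (Theater, Theater) and (Sports, Sports); Mixed NE: p = 0.5079, q = 0.4921

Work:
Check pure NE:
(Theater, Theater): (32, 31) - no unilateral deviation beneficial
(Sports, Sports): (31, 32) - no unilateral deviation beneficial
Mixed NE: P1 plays Theater with p = 0.5079, P2 plays Theater with q = 0.4921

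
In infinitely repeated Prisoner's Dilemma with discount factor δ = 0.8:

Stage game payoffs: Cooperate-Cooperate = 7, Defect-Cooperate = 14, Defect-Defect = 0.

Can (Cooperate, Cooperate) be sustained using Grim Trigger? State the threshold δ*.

δ* = 0.5; since δ = 0.8 ≥ 0.5, cooperation can be sustained

Work:
For Grim Trigger:
Cooperate forever: 7/(1-δ)
Defect then punished: 14 + 0·δ/(1-δ)
Need: 7/(1-δ) ≥ 14 + 0·δ/(1-δ)
Solving: δ ≥ (T-R)/(T-P) = (14-7)/(14-0) = 0.5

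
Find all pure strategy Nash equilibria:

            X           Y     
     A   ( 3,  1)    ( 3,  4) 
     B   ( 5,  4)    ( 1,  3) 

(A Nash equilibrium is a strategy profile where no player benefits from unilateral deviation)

Nash equilibrium: (A, Y), (B, X)

Work:
Best responses:
  P1 vs X: payoffs [3, 5] → best response B (payoff 5)
  P1 vs Y: payoffs [3, 1] → best response A (payoff 3)
  P2 vs A: payoffs [1, 4] → best response Y (payoff 4)
  P2 vs B: payoffs [4, 3] → best response X (payoff 4)
Mutual best responses: (A,Y), (B,X) → Nash equilibria.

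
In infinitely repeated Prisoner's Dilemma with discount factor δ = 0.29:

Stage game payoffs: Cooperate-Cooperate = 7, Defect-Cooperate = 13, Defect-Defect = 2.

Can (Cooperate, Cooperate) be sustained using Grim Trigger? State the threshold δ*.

δ* = 0.5455; since δ = 0.29 < 0.5455, cooperation cannot be sustained

Work:
For Grim Trigger:
Cooperate forever: 7/(1-δ)
Defect then punished: 13 + 2·δ/(1-δ)
Need: 7/(1-δ) ≥ 13 + 2·δ/(1-δ)
Solving: δ ≥ (T-R)/(T-P) = (13-7)/(13-2) = 0.5455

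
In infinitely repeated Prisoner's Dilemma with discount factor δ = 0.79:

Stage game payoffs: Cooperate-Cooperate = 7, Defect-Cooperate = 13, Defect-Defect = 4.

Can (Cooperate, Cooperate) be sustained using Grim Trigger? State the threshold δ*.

δ* = 0.6667; since δ = 0.79 ≥ 0.6667, cooperation can be sustained

Work:
For Grim Trigger:
Cooperate forever: 7/(1-δ)
Defect then punished: 13 + 4·δ/(1-δ)
Need: 7/(1-δ) ≥ 13 + 4·δ/(1-δ)
Solving: δ ≥ (T-R)/(T-P) = (13-7)/(13-4) = 0.6667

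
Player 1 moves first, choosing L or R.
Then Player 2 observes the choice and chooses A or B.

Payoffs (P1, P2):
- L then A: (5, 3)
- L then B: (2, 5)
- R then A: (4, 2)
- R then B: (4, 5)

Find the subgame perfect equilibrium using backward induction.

P1 plays R, P2 plays B after L and B after R; Payoff (4, 5)

Work:
Backward induction:
After L: P2 chooses B → P1 gets 2
After R: P2 chooses B → P1 gets 4
P1 chooses R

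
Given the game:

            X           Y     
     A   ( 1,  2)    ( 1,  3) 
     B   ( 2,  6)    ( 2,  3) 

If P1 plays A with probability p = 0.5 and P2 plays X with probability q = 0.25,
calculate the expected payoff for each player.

E[P1] = 1.5, E[P2] = 3.25

Work:
E[P1] = p·q·π₁(A,X) + p·(1-q)·π₁(A,Y) + (1-p)·q·π₁(B,X) + (1-p)·(1-q)·π₁(B,Y)
= 0.5·0.25·1 + 0.5·0.75·1 + 0.5·0.25·2 + 0.5·0.75·2
= 1.5

E[P2] = 3.25 (similar calculation)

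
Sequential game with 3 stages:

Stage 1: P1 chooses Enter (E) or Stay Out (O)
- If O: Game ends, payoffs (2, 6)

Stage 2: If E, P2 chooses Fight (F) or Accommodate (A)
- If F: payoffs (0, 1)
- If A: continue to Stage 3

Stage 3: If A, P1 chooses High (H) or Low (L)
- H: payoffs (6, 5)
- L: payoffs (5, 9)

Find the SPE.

SPE: (E, A, H); Outcome (6, 5)

Work:
Stage 3: P1 chooses H (6 vs 5)
Stage 2: P2: F->1, A->5 (anticipating H). Choose A
Stage 1: P1: O->2, E->6 (anticipating A, H). Choose E
SPE path: E -> A -> H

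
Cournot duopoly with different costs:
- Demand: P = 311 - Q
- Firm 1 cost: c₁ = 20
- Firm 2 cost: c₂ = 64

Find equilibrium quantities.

q₁* = 111.67, q₂* = 67.67

Work:
Reaction: q₁ = (311 - 20 - q₂)/2
Reaction: q₂ = (311 - 64 - q₁)/2
Solve simultaneously:
q₁* = (311 - 2×20 + 64)/3 = 111.67
q₂* = (311 - 2×64 + 20)/3 = 67.67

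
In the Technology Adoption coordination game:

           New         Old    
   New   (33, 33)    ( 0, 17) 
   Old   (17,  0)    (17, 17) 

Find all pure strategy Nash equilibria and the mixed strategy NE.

Pure NE: (New, New) and (Old, Old); Mixed NE: p = 0.5152, q = 0.5152

Work:
Check pure NE:
(New, New): (33, 33) - no unilateral deviation beneficial
(Old, Old): (17, 17) - no unilateral deviation beneficial
Mixed NE: P1 plays New with p = 0.5152, P2 plays New with q = 0.5152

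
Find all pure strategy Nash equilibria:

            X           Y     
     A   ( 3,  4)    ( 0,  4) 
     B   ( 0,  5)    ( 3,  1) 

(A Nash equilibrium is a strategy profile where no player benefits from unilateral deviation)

Nash equilibrium: (A, X)

Work:
Best responses:
  P1 vs X: payoffs [3, 0] → best response A (payoff 3)
  P1 vs Y: payoffs [0, 3] → best response B (payoff 3)
  P2 vs A: payoffs [4, 4] → best response X/Y (payoff 4)
  P2 vs B: payoffs [5, 1] → best response X (payoff 5)
Mutual best responses: (A,X) → Nash equilibria.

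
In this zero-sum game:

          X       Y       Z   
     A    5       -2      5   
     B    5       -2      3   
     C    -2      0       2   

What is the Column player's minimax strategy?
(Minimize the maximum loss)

Column should play Y, value = 0

Work:
Column player minimizes Row's maximum payoff:
Column X: max payoff to Row = 5
Column Y: max payoff to Row = 0
Column Z: max payoff to Row = 5
Minimum is 0, achieved by column Y.
Minimax strategy: Y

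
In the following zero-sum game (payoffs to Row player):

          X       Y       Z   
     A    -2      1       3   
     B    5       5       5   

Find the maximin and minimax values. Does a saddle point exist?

Maximin = 5, Minimax = 5, Saddle: True

Work:
Row minimums: [-2, 5] → maximin = 5
Column maximums: [5, 5, 5] → minimax = 5
Saddle point exists! Game value = 5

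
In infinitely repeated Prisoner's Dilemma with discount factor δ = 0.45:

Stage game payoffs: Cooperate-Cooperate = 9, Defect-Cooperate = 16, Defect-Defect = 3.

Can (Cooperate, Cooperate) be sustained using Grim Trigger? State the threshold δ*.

δ* = 0.5385; since δ = 0.45 < 0.5385, cooperation cannot be sustained

Work:
For Grim Trigger:
Cooperate forever: 9/(1-δ)
Defect then punished: 16 + 3·δ/(1-δ)
Need: 9/(1-δ) ≥ 16 + 3·δ/(1-δ)
Solving: δ ≥ (T-R)/(T-P) = (16-9)/(16-3) = 0.5385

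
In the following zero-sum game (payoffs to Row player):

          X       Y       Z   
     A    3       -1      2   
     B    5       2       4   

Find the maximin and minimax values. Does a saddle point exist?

Maximin = 2, Minimax = 2, Saddle: True

Work:
Row minimums: [-1, 2] → maximin = 2
Column maximums: [5, 2, 4] → minimax = 2
Saddle point exists! Game value = 2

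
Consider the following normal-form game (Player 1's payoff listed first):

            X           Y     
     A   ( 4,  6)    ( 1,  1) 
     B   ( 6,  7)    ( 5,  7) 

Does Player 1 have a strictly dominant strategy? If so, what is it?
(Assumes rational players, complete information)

Yes, Player 1's strictly dominant strategy is B

Work:
A strategy strictly dominates another if it gives a strictly higher payoff against every opponent action. Compare each pair of P1's strategies column-by-column:
  A vs B: [4 vs 6, 1 vs 5] → A does not strictly dominate B (column X: 4 ≤ 6)
  B vs A: [6 vs 4, 5 vs 1] → B strictly dominates A
B strictly dominates every other strategy → strictly dominant.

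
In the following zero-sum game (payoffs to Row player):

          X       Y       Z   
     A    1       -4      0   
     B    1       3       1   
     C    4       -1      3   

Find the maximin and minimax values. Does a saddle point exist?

Maximin = 1, Minimax = 3, Saddle: False

Work:
Row minimums: [-4, 1, -1] → maximin = 1
Column maximums: [4, 3, 3] → minimax = 3
No saddle point (maximin ≠ minimax). Mixed strategy needed.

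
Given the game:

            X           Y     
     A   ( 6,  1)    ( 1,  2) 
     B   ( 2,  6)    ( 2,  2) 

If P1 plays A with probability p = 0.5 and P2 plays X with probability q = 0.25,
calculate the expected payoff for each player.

E[P1] = 2.125, E[P2] = 2.375

Work:
E[P1] = p·q·π₁(A,X) + p·(1-q)·π₁(A,Y) + (1-p)·q·π₁(B,X) + (1-p)·(1-q)·π₁(B,Y)
= 0.5·0.25·6 + 0.5·0.75·1 + 0.5·0.25·2 + 0.5·0.75·2
= 2.125

E[P2] = 2.375 (similar calculation)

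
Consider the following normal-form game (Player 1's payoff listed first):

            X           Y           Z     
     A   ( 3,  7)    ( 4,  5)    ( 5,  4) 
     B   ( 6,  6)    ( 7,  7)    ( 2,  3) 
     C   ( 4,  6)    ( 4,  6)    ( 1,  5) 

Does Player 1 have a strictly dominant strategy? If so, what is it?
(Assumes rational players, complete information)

No strictly dominant strategy exists for Player 1

Work:
A strategy strictly dominates another if it gives a strictly higher payoff against every opponent action. Compare each pair of P1's strategies column-by-column:
  A vs B: [3 vs 6, 4 vs 7, 5 vs 2] → A does not strictly dominate B (column X: 3 ≤ 6)
  A vs C: [3 vs 4, 4 vs 4, 5 vs 1] → A does not strictly dominate C (column X: 3 ≤ 4)
  B vs A: [6 vs 3, 7 vs 4, 2 vs 5] → B does not strictly dominate A (column Z: 2 ≤ 5)
  B vs C: [6 vs 4, 7 vs 4, 2 vs 1] → B strictly dominates C
  C vs A: [4 vs 3, 4 vs 4, 1 vs 5] → C does not strictly dominate A (column Y: 4 ≤ 4)
  C vs B: [4 vs 6, 4 vs 7, 1 vs 2] → C does not strictly dominate B (column X: 4 ≤ 6)
No single strategy strictly dominates all others → no strictly dominant strategy.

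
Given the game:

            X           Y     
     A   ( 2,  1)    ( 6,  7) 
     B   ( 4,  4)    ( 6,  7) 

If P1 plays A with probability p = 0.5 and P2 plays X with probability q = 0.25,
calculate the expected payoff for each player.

E[P1] = 5.25, E[P2] = 5.875

Work:
E[P1] = p·q·π₁(A,X) + p·(1-q)·π₁(A,Y) + (1-p)·q·π₁(B,X) + (1-p)·(1-q)·π₁(B,Y)
= 0.5·0.25·2 + 0.5·0.75·6 + 0.5·0.25·4 + 0.5·0.75·6
= 5.25

E[P2] = 5.875 (similar calculation)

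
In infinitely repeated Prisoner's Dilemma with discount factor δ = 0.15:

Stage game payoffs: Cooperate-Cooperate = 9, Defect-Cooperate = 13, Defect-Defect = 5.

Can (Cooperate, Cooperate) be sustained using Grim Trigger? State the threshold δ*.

δ* = 0.5; since δ = 0.15 < 0.5, cooperation cannot be sustained

Work:
For Grim Trigger:
Cooperate forever: 9/(1-δ)
Defect then punished: 13 + 5·δ/(1-δ)
Need: 9/(1-δ) ≥ 13 + 5·δ/(1-δ)
Solving: δ ≥ (T-R)/(T-P) = (13-9)/(13-5) = 0.5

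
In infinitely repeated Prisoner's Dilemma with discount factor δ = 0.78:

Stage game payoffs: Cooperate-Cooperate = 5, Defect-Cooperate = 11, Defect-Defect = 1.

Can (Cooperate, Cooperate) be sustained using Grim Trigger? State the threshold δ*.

δ* = 0.6; since δ = 0.78 ≥ 0.6, cooperation can be sustained

Work:
For Grim Trigger:
Cooperate forever: 5/(1-δ)
Defect then punished: 11 + 1·δ/(1-δ)
Need: 5/(1-δ) ≥ 11 + 1·δ/(1-δ)
Solving: δ ≥ (T-R)/(T-P) = (11-5)/(11-1) = 0.6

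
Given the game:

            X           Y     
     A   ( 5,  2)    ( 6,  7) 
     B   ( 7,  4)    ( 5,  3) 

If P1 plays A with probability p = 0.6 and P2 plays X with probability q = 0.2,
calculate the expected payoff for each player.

E[P1] = 5.64, E[P2] = 4.88

Work:
E[P1] = p·q·π₁(A,X) + p·(1-q)·π₁(A,Y) + (1-p)·q·π₁(B,X) + (1-p)·(1-q)·π₁(B,Y)
= 0.6·0.2·5 + 0.6·0.8·6 + 0.4·0.2·7 + 0.4·0.8·5
= 5.64

E[P2] = 4.88 (similar calculation)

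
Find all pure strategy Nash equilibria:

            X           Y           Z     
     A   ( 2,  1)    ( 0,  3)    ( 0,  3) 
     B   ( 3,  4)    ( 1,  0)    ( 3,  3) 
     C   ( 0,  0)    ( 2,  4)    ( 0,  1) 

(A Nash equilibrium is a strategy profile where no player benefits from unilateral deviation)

Nash equilibrium: (B, X), (C, Y)

Work:
Best responses:
  P1 vs X: payoffs [2, 3, 0] → best response B (payoff 3)
  P1 vs Y: payoffs [0, 1, 2] → best response C (payoff 2)
  P1 vs Z: payoffs [0, 3, 0] → best response B (payoff 3)
  P2 vs A: payoffs [1, 3, 3] → best response Y/Z (payoff 3)
  P2 vs B: payoffs [4, 0, 3] → best response X (payoff 4)
  P2 vs C: payoffs [0, 4, 1] → best response Y (payoff 4)
Mutual best responses: (B,X), (C,Y) → Nash equilibria.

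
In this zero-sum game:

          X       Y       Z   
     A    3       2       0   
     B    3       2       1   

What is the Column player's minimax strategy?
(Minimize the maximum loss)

Column should play Z, value = 1

Work:
Column player minimizes Row's maximum payoff:
Column X: max payoff to Row = 3
Column Y: max payoff to Row = 2
Column Z: max payoff to Row = 1
Minimum is 1, achieved by column Z.
Minimax strategy: Z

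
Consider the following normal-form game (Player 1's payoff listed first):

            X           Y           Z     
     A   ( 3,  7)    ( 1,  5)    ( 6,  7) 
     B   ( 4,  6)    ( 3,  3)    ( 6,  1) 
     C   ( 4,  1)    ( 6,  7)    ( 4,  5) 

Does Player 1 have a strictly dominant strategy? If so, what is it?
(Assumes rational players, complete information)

No strictly dominant strategy exists for Player 1

Work:
A strategy strictly dominates another if it gives a strictly higher payoff against every opponent action. Compare each pair of P1's strategies column-by-column:
  A vs B: [3 vs 4, 1 vs 3, 6 vs 6] → A does not strictly dominate B (column X: 3 ≤ 4)
  A vs C: [3 vs 4, 1 vs 6, 6 vs 4] → A does not strictly dominate C (column X: 3 ≤ 4)
  B vs A: [4 vs 3, 3 vs 1, 6 vs 6] → B does not strictly dominate A (column Z: 6 ≤ 6)
  B vs C: [4 vs 4, 3 vs 6, 6 vs 4] → B does not strictly dominate C (column X: 4 ≤ 4)
  C vs A: [4 vs 3, 6 vs 1, 4 vs 6] → C does not strictly dominate A (column Z: 4 ≤ 6)
  C vs B: [4 vs 4, 6 vs 3, 4 vs 6] → C does not strictly dominate B (column X: 4 ≤ 4)
No single strategy strictly dominates all others → no strictly dominant strategy.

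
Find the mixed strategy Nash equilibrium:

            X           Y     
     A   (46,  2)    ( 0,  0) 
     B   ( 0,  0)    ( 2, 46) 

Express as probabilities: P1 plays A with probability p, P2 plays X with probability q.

p = 0.9583, q = 0.0417

Work:
Find probabilities that make opponent indifferent:
P2 chooses q to make P1 indifferent between A and B
P1 chooses p to make P2 indifferent between X and Y
Mixed NE: P1 plays (A: 0.9583, B: 0.0417), P2 plays (X: 0.0417, Y: 0.9583)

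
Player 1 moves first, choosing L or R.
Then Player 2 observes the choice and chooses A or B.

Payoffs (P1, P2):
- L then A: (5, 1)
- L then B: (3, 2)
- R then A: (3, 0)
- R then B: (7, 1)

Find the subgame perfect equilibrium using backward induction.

P1 plays R, P2 plays B after L and B after R; Payoff (7, 1)

Work:
Backward induction:
After L: P2 chooses B → P1 gets 3
After R: P2 chooses B → P1 gets 7
P1 chooses R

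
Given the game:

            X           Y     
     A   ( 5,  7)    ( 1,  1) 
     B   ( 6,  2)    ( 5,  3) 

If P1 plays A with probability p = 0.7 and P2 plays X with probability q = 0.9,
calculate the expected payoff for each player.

E[P1] = 4.99, E[P2] = 5.11

Work:
E[P1] = p·q·π₁(A,X) + p·(1-q)·π₁(A,Y) + (1-p)·q·π₁(B,X) + (1-p)·(1-q)·π₁(B,Y)
= 0.7·0.9·5 + 0.7·0.1·1 + 0.3·0.9·6 + 0.3·0.1·5
= 4.99

E[P2] = 5.11 (similar calculation)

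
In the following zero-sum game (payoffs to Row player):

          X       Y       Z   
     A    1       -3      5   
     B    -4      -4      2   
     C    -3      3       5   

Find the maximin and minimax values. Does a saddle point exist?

Maximin = -3, Minimax = 1, Saddle: False

Work:
Row minimums: [-3, -4, -3] → maximin = -3
Column maximums: [1, 3, 5] → minimax = 1
No saddle point (maximin ≠ minimax). Mixed strategy needed.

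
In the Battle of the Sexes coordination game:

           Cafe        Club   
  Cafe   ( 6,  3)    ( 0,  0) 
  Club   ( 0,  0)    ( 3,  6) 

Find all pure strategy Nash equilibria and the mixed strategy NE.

Pure NE: (Cafe, Cafe) and (Club, Club); Mixed NE: p = 0.6667, q = 0.3333

Work:
Check pure NE:
(Cafe, Cafe): (6, 3) - no unilateral deviation beneficial
(Club, Club): (3, 6) - no unilateral deviation beneficial
Mixed NE: P1 plays Cafe with p = 0.6667, P2 plays Cafe with q = 0.3333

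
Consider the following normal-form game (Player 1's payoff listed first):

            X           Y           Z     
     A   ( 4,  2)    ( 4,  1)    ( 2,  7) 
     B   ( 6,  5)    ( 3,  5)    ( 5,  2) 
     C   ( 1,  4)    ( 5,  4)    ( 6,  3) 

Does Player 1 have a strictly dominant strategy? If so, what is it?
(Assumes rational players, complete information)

No strictly dominant strategy exists for Player 1

Work:
A strategy strictly dominates another if it gives a strictly higher payoff against every opponent action. Compare each pair of P1's strategies column-by-column:
  A vs B: [4 vs 6, 4 vs 3, 2 vs 5] → A does not strictly dominate B (column X: 4 ≤ 6)
  A vs C: [4 vs 1, 4 vs 5, 2 vs 6] → A does not strictly dominate C (column Y: 4 ≤ 5)
  B vs A: [6 vs 4, 3 vs 4, 5 vs 2] → B does not strictly dominate A (column Y: 3 ≤ 4)
  B vs C: [6 vs 1, 3 vs 5, 5 vs 6] → B does not strictly dominate C (column Y: 3 ≤ 5)
  C vs A: [1 vs 4, 5 vs 4, 6 vs 2] → C does not strictly dominate A (column X: 1 ≤ 4)
  C vs B: [1 vs 6, 5 vs 3, 6 vs 5] → C does not strictly dominate B (column X: 1 ≤ 6)
No single strategy strictly dominates all others → no strictly dominant strategy.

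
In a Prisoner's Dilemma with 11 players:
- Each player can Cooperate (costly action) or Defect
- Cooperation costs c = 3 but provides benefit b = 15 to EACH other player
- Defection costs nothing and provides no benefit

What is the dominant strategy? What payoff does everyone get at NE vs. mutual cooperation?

Dominant: Defect; NE payoff = 0; Coop payoff = 147

Work:
Defect dominates (saves cost c = 3, benefit to others is external)
NE: All defect → everyone gets 0
If all cooperate: each receives (10)×15 - 3 = 147
Social dilemma: 147 > 0 but NE gives 0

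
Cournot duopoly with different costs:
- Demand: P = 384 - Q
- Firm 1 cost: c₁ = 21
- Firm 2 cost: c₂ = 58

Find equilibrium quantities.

q₁* = 133.33, q₂* = 96.33

Work:
Reaction: q₁ = (384 - 21 - q₂)/2
Reaction: q₂ = (384 - 58 - q₁)/2
Solve simultaneously:
q₁* = (384 - 2×21 + 58)/3 = 133.33
q₂* = (384 - 2×58 + 21)/3 = 96.33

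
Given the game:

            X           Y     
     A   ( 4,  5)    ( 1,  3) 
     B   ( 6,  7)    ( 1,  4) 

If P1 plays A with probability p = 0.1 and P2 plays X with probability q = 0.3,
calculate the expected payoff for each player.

E[P1] = 2.44, E[P2] = 4.77

Work:
E[P1] = p·q·π₁(A,X) + p·(1-q)·π₁(A,Y) + (1-p)·q·π₁(B,X) + (1-p)·(1-q)·π₁(B,Y)
= 0.1·0.3·4 + 0.1·0.7·1 + 0.9·0.3·6 + 0.9·0.7·1
= 2.44

E[P2] = 4.77 (similar calculation)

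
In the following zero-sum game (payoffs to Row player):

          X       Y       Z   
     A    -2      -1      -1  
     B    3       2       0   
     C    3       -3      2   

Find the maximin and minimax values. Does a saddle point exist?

Maximin = 0, Minimax = 2, Saddle: False

Work:
Row minimums: [-2, 0, -3] → maximin = 0
Column maximums: [3, 2, 2] → minimax = 2
No saddle point (maximin ≠ minimax). Mixed strategy needed.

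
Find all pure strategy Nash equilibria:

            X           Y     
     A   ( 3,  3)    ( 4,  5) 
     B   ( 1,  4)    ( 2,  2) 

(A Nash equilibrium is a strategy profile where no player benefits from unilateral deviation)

Nash equilibrium: (A, Y)

Work:
Best responses:
  P1 vs X: payoffs [3, 1] → best response A (payoff 3)
  P1 vs Y: payoffs [4, 2] → best response A (payoff 4)
  P2 vs A: payoffs [3, 5] → best response Y (payoff 5)
  P2 vs B: payoffs [4, 2] → best response X (payoff 4)
Mutual best responses: (A,Y) → Nash equilibria.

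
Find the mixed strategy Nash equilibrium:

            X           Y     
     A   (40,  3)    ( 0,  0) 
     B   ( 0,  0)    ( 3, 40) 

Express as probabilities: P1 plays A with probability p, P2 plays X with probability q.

p = 0.9302, q = 0.0698

Work:
Find probabilities that make opponent indifferent:
P2 chooses q to make P1 indifferent between A and B
P1 chooses p to make P2 indifferent between X and Y
Mixed NE: P1 plays (A: 0.9302, B: 0.0698), P2 plays (X: 0.0698, Y: 0.9302)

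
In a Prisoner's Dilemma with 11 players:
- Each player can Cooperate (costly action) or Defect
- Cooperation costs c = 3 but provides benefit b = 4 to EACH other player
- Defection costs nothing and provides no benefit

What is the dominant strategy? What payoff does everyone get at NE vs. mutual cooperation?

Dominant: Defect; NE payoff = 0; Coop payoff = 37

Work:
Defect dominates (saves cost c = 3, benefit to others is external)
NE: All defect → everyone gets 0
If all cooperate: each receives (10)×4 - 3 = 37
Social dilemma: 37 > 0 but NE gives 0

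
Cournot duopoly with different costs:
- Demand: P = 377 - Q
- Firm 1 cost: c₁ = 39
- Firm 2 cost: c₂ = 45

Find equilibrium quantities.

q₁* = 114.67, q₂* = 108.67

Work:
Reaction: q₁ = (377 - 39 - q₂)/2
Reaction: q₂ = (377 - 45 - q₁)/2
Solve simultaneously:
q₁* = (377 - 2×39 + 45)/3 = 114.67
q₂* = (377 - 2×45 + 39)/3 = 108.67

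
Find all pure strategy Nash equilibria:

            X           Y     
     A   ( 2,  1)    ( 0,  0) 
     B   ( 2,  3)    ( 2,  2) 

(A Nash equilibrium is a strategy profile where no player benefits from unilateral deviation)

Nash equilibrium: (A, X), (B, X)

Work:
Best responses:
  P1 vs X: payoffs [2, 2] → best response A/B (payoff 2)
  P1 vs Y: payoffs [0, 2] → best response B (payoff 2)
  P2 vs A: payoffs [1, 0] → best response X (payoff 1)
  P2 vs B: payoffs [3, 2] → best response X (payoff 3)
Mutual best responses: (A,X), (B,X) → Nash equilibria.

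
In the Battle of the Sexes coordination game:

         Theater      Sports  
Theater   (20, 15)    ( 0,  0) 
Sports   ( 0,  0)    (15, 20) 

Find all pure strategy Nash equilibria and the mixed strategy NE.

Pure NE: (Theater, Theater) and (Sports, Sports); Mixed NE: p = 0.5714, q = 0.4286

Work:
Check pure NE:
(Theater, Theater): (20, 15) - no unilateral deviation beneficial
(Sports, Sports): (15, 20) - no unilateral deviation beneficial
Mixed NE: P1 plays Theater with p = 0.5714, P2 plays Theater with q = 0.4286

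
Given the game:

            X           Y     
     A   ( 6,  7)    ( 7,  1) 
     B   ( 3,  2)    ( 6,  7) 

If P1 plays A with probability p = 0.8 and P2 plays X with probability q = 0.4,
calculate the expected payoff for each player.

E[P1] = 6.24, E[P2] = 3.72

Work:
E[P1] = p·q·π₁(A,X) + p·(1-q)·π₁(A,Y) + (1-p)·q·π₁(B,X) + (1-p)·(1-q)·π₁(B,Y)
= 0.8·0.4·6 + 0.8·0.6·7 + 0.2·0.4·3 + 0.2·0.6·6
= 6.24

E[P2] = 3.72 (similar calculation)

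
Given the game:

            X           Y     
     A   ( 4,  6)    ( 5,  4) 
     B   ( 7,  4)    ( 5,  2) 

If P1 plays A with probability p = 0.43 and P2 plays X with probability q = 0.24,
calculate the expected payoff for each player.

E[P1] = 5.1704, E[P2] = 3.34

Work:
E[P1] = p·q·π₁(A,X) + p·(1-q)·π₁(A,Y) + (1-p)·q·π₁(B,X) + (1-p)·(1-q)·π₁(B,Y)
= 0.43·0.24·4 + 0.43·0.76·5 + 0.57·0.24·7 + 0.57·0.76·5
= 5.1704

E[P2] = 3.34 (similar calculation)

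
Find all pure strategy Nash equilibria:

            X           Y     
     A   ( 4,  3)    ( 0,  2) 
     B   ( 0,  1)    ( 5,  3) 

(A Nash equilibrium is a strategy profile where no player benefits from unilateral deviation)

Nash equilibrium: (A, X), (B, Y)

Work:
Best responses:
  P1 vs X: payoffs [4, 0] → best response A (payoff 4)
  P1 vs Y: payoffs [0, 5] → best response B (payoff 5)
  P2 vs A: payoffs [3, 2] → best response X (payoff 3)
  P2 vs B: payoffs [1, 3] → best response Y (payoff 3)
Mutual best responses: (A,X), (B,Y) → Nash equilibria.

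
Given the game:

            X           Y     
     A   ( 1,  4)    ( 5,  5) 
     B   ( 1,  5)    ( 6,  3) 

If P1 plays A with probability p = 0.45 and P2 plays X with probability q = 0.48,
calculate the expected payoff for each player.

E[P1] = 3.366, E[P2] = 4.212

Work:
E[P1] = p·q·π₁(A,X) + p·(1-q)·π₁(A,Y) + (1-p)·q·π₁(B,X) + (1-p)·(1-q)·π₁(B,Y)
= 0.45·0.48·1 + 0.45·0.52·5 + 0.55·0.48·1 + 0.55·0.52·6
= 3.366

E[P2] = 4.212 (similar calculation)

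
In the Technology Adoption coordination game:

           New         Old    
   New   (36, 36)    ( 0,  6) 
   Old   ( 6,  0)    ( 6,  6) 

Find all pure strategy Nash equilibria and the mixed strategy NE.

Pure NE: (New, New) and (Old, Old); Mixed NE: p = 0.1667, q = 0.1667

Work:
Check pure NE:
(New, New): (36, 36) - no unilateral deviation beneficial
(Old, Old): (6, 6) - no unilateral deviation beneficial
Mixed NE: P1 plays New with p = 0.1667, P2 plays New with q = 0.1667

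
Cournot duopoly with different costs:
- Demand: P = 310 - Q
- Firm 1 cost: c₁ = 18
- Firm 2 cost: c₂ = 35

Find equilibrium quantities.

q₁* = 103.0, q₂* = 86.0

Work:
Reaction: q₁ = (310 - 18 - q₂)/2
Reaction: q₂ = (310 - 35 - q₁)/2
Solve simultaneously:
q₁* = (310 - 2×18 + 35)/3 = 103.0
q₂* = (310 - 2×35 + 18)/3 = 86.0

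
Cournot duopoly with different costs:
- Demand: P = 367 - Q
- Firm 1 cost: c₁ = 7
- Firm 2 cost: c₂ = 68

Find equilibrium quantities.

q₁* = 140.33, q₂* = 79.33

Work:
Reaction: q₁ = (367 - 7 - q₂)/2
Reaction: q₂ = (367 - 68 - q₁)/2
Solve simultaneously:
q₁* = (367 - 2×7 + 68)/3 = 140.33
q₂* = (367 - 2×68 + 7)/3 = 79.33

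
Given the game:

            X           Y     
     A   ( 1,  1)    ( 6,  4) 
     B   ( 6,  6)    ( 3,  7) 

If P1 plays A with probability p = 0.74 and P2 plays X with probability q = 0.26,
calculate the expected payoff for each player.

E[P1] = 4.4608, E[P2] = 4.1352

Work:
E[P1] = p·q·π₁(A,X) + p·(1-q)·π₁(A,Y) + (1-p)·q·π₁(B,X) + (1-p)·(1-q)·π₁(B,Y)
= 0.74·0.26·1 + 0.74·0.74·6 + 0.26·0.26·6 + 0.26·0.74·3
= 4.4608

E[P2] = 4.1352 (similar calculation)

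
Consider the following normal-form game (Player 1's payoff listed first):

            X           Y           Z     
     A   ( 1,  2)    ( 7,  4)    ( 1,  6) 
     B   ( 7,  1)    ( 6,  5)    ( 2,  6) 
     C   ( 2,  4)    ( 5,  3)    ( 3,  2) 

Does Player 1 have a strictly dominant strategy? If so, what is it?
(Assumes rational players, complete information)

No strictly dominant strategy exists for Player 1

Work:
A strategy strictly dominates another if it gives a strictly higher payoff against every opponent action. Compare each pair of P1's strategies column-by-column:
  A vs B: [1 vs 7, 7 vs 6, 1 vs 2] → A does not strictly dominate B (column X: 1 ≤ 7)
  A vs C: [1 vs 2, 7 vs 5, 1 vs 3] → A does not strictly dominate C (column X: 1 ≤ 2)
  B vs A: [7 vs 1, 6 vs 7, 2 vs 1] → B does not strictly dominate A (column Y: 6 ≤ 7)
  B vs C: [7 vs 2, 6 vs 5, 2 vs 3] → B does not strictly dominate C (column Z: 2 ≤ 3)
  C vs A: [2 vs 1, 5 vs 7, 3 vs 1] → C does not strictly dominate A (column Y: 5 ≤ 7)
  C vs B: [2 vs 7, 5 vs 6, 3 vs 2] → C does not strictly dominate B (column X: 2 ≤ 7)
No single strategy strictly dominates all others → no strictly dominant strategy.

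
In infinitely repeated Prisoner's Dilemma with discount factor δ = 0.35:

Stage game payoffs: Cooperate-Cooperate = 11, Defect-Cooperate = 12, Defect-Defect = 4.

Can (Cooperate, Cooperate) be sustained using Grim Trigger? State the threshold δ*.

δ* = 0.125; since δ = 0.35 ≥ 0.125, cooperation can be sustained

Work:
For Grim Trigger:
Cooperate forever: 11/(1-δ)
Defect then punished: 12 + 4·δ/(1-δ)
Need: 11/(1-δ) ≥ 12 + 4·δ/(1-δ)
Solving: δ ≥ (T-R)/(T-P) = (12-11)/(12-4) = 0.125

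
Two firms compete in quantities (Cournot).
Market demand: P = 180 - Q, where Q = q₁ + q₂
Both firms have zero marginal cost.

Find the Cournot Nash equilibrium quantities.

q₁* = q₂* = 60.0; P* = 60.0

Work:
Profit: π_i = P·q_i = (a - q_i - q_j)·q_i
FOC: ∂π_i/∂q_i = a - 2q_i - q_j = 0
Reaction function: q_i = (180 - q_j)/2
Symmetry: q* = 180/3 = 60.0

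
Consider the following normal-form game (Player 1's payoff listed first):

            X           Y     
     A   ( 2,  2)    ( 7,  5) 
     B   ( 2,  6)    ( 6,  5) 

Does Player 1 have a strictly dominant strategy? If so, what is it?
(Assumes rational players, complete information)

No strictly dominant strategy exists for Player 1

Work:
A strategy strictly dominates another if it gives a strictly higher payoff against every opponent action. Compare each pair of P1's strategies column-by-column:
  A vs B: [2 vs 2, 7 vs 6] → A does not strictly dominate B (column X: 2 ≤ 2)
  B vs A: [2 vs 2, 6 vs 7] → B does not strictly dominate A (column X: 2 ≤ 2)
No single strategy strictly dominates all others → no strictly dominant strategy.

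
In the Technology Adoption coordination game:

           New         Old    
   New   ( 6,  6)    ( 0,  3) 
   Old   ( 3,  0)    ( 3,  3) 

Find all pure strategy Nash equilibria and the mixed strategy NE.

Pure NE: (New, New) and (Old, Old); Mixed NE: p = 0.5, q = 0.5

Work:
Check pure NE:
(New, New): (6, 6) - no unilateral deviation beneficial
(Old, Old): (3, 3) - no unilateral deviation beneficial
Mixed NE: P1 plays New with p = 0.5, P2 plays New with q = 0.5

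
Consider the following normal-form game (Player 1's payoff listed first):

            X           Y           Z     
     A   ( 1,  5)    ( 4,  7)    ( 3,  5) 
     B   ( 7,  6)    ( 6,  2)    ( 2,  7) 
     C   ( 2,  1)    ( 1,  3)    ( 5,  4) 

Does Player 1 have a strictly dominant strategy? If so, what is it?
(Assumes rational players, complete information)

No strictly dominant strategy exists for Player 1

Work:
A strategy strictly dominates another if it gives a strictly higher payoff against every opponent action. Compare each pair of P1's strategies column-by-column:
  A vs B: [1 vs 7, 4 vs 6, 3 vs 2] → A does not strictly dominate B (column X: 1 ≤ 7)
  A vs C: [1 vs 2, 4 vs 1, 3 vs 5] → A does not strictly dominate C (column X: 1 ≤ 2)
  B vs A: [7 vs 1, 6 vs 4, 2 vs 3] → B does not strictly dominate A (column Z: 2 ≤ 3)
  B vs C: [7 vs 2, 6 vs 1, 2 vs 5] → B does not strictly dominate C (column Z: 2 ≤ 5)
  C vs A: [2 vs 1, 1 vs 4, 5 vs 3] → C does not strictly dominate A (column Y: 1 ≤ 4)
  C vs B: [2 vs 7, 1 vs 6, 5 vs 2] → C does not strictly dominate B (column X: 2 ≤ 7)
No single strategy strictly dominates all others → no strictly dominant strategy.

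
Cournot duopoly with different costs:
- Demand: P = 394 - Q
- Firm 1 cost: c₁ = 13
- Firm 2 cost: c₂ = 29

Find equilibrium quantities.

q₁* = 132.33, q₂* = 116.33

Work:
Reaction: q₁ = (394 - 13 - q₂)/2
Reaction: q₂ = (394 - 29 - q₁)/2
Solve simultaneously:
q₁* = (394 - 2×13 + 29)/3 = 132.33
q₂* = (394 - 2×29 + 13)/3 = 116.33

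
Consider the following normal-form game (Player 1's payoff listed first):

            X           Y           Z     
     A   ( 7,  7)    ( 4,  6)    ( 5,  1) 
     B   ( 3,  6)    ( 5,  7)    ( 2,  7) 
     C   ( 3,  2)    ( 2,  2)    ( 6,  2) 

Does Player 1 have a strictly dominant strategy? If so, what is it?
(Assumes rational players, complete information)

No strictly dominant strategy exists for Player 1

Work:
A strategy strictly dominates another if it gives a strictly higher payoff against every opponent action. Compare each pair of P1's strategies column-by-column:
  A vs B: [7 vs 3, 4 vs 5, 5 vs 2] → A does not strictly dominate B (column Y: 4 ≤ 5)
  A vs C: [7 vs 3, 4 vs 2, 5 vs 6] → A does not strictly dominate C (column Z: 5 ≤ 6)
  B vs A: [3 vs 7, 5 vs 4, 2 vs 5] → B does not strictly dominate A (column X: 3 ≤ 7)
  B vs C: [3 vs 3, 5 vs 2, 2 vs 6] → B does not strictly dominate C (column X: 3 ≤ 3)
  C vs A: [3 vs 7, 2 vs 4, 6 vs 5] → C does not strictly dominate A (column X: 3 ≤ 7)
  C vs B: [3 vs 3, 2 vs 5, 6 vs 2] → C does not strictly dominate B (column X: 3 ≤ 3)
No single strategy strictly dominates all others → no strictly dominant strategy.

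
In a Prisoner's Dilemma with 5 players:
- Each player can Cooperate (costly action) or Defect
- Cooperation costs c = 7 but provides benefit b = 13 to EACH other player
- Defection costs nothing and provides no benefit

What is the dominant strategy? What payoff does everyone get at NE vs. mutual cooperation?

Dominant: Defect; NE payoff = 0; Coop payoff = 45

Work:
Defect dominates (saves cost c = 7, benefit to others is external)
NE: All defect → everyone gets 0
If all cooperate: each receives (4)×13 - 7 = 45
Social dilemma: 45 > 0 but NE gives 0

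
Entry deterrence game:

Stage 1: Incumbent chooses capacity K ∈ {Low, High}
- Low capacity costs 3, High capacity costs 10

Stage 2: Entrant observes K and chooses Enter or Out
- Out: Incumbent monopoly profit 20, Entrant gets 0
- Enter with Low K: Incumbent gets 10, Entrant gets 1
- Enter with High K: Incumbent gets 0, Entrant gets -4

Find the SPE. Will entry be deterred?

SPE: (High, Enter|Low, Out|High); Entry deterred. Incumbent net profit = 10

Work:
After Low K: Entrant enters (1 > 0)
After High K: Entrant stays out (-4 < 0)
Incumbent: Low → 10−3=7, High → 20−10=10
Incumbent chooses High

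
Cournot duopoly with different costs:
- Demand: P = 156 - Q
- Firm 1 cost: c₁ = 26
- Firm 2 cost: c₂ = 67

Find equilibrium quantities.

q₁* = 57.0, q₂* = 16.0

Work:
Reaction: q₁ = (156 - 26 - q₂)/2
Reaction: q₂ = (156 - 67 - q₁)/2
Solve simultaneously:
q₁* = (156 - 2×26 + 67)/3 = 57.0
q₂* = (156 - 2×67 + 26)/3 = 16.0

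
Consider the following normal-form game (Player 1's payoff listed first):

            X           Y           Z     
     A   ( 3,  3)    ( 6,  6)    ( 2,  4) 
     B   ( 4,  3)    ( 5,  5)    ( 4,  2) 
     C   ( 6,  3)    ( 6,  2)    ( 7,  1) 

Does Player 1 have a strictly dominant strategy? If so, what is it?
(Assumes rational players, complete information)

No strictly dominant strategy exists for Player 1

Work:
A strategy strictly dominates another if it gives a strictly higher payoff against every opponent action. Compare each pair of P1's strategies column-by-column:
  A vs B: [3 vs 4, 6 vs 5, 2 vs 4] → A does not strictly dominate B (column X: 3 ≤ 4)
  A vs C: [3 vs 6, 6 vs 6, 2 vs 7] → A does not strictly dominate C (column X: 3 ≤ 6)
  B vs A: [4 vs 3, 5 vs 6, 4 vs 2] → B does not strictly dominate A (column Y: 5 ≤ 6)
  B vs C: [4 vs 6, 5 vs 6, 4 vs 7] → B does not strictly dominate C (column X: 4 ≤ 6)
  C vs A: [6 vs 3, 6 vs 6, 7 vs 2] → C does not strictly dominate A (column Y: 6 ≤ 6)
  C vs B: [6 vs 4, 6 vs 5, 7 vs 4] → C strictly dominates B
No single strategy strictly dominates all others → no strictly dominant strategy.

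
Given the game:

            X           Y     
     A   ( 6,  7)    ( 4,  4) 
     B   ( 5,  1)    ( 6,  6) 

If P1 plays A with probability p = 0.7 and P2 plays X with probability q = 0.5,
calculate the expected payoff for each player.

E[P1] = 5.15, E[P2] = 4.9

Work:
E[P1] = p·q·π₁(A,X) + p·(1-q)·π₁(A,Y) + (1-p)·q·π₁(B,X) + (1-p)·(1-q)·π₁(B,Y)
= 0.7·0.5·6 + 0.7·0.5·4 + 0.3·0.5·5 + 0.3·0.5·6
= 5.15

E[P2] = 4.9 (similar calculation)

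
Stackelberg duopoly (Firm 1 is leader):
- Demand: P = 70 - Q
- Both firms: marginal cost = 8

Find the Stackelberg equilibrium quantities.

q₁* (leader) = 31.0, q₂* (follower) = 15.5

Work:
Follower's reaction: q₂ = (a - c - q₁)/2
Leader substitutes: π₁ = q₁·(a - q₁ - (a-c-q₁)/2 - c)
FOC: q₁* = (70 - 8)/2 = 31.00
Then: q₂* = (70 - 8 - 31.0)/2 = 15.50
Leader has first-mover advantage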